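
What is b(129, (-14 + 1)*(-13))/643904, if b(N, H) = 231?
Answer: 231/643904 ≈ 0.00035875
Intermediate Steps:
b(129, (-14 + 1)*(-13))/643904 = 231/643904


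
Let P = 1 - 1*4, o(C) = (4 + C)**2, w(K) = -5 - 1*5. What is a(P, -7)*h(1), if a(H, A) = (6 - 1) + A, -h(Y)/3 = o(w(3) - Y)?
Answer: 294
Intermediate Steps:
w(K) = -10 (w(K) = -5 - 5 = -10)
h(Y) = -3*(-6 - Y)**2 (h(Y) = -3*(4 + (-10 - Y))**2 = -3*(-6 - Y)**2)
P = -3 (P = 1 - 4 = -3)
a(H, A) = 5 + A
a(P, -7)*h(1) = (5 - 7)*(-3*(6 + 1)**2) = -(-6)*7**2 = -(-6)*49 = -2*(-147) = 294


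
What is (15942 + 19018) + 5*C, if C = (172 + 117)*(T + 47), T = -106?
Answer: -50295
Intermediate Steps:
C = -17051 (C = (172 + 117)*(-106 + 47) = 289*(-59) = -17051)
(15942 + 19018) + 5*C = (15942 + 19018) + 5*(-17051) = 34960 - 85255 = -50295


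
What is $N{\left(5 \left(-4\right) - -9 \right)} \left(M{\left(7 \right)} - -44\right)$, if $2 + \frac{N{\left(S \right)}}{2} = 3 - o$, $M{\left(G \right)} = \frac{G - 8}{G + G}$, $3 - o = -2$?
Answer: $- \frac{2460}{7} \approx -351.43$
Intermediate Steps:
$o = 5$ ($o = 3 - -2 = 3 + 2 = 5$)
$M{\left(G \right)} = \frac{-8 + G}{2 G}$
$N{\left(S \right)} = -8$ ($N{\left(S \right)} = -4 + 2 \left(3 - 5\right) = -4 + 2 \left(-2\right) = -4 - 4 = -8$)
$N{\left(5 \left(-4\right) - -9 \right)} \left(M{\left(7 \right)} - -44\right) = - 8 \left(\frac{-8 + 7}{2 \cdot 7} - -44\right) = - 8 \left(\frac{1}{2} \cdot \frac{1}{7} \left(-1\right) + 44\right) = - 8 \left(- \frac{1}{14} + 44\right) = \left(-8\right) \frac{615}{14} = - \frac{2460}{7}$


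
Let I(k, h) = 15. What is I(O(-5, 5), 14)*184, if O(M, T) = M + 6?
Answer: 2760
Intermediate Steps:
O(M, T) = 6 + M
I(O(-5, 5), 14)*184 = 15*184 = 2760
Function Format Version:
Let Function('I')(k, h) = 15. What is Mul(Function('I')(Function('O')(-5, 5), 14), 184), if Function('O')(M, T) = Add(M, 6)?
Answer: 2760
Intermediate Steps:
Function('O')(M, T) = Add(6, M)
Mul(Function('I')(Function('O')(-5, 5), 14), 184) = Mul(15, 184) = 2760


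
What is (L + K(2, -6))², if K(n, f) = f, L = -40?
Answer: 2116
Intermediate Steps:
(L + K(2, -6))² = (-40 - 6)² = (-46)² = 2116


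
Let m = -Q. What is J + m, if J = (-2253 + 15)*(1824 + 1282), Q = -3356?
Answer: -6947872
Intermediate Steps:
J = -6951228 (J = -2238*3106 = -6951228)
m = 3356 (m = -1*(-3356) = 3356)
J + m = -6951228 + 3356 = -6947872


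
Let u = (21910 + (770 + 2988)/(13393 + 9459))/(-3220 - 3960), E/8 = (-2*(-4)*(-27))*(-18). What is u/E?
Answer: -9272057/94508559360 ≈ -9.8108e-5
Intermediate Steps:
E = 31104 (E = 8*((-2*(-4)*(-27))*(-18)) = 8*((8*(-27))*(-18)) = 8*(-216*(-18)) = 8*3888 = 31104)
u = -250345539/82038680 (u = (21910 + 3758/22852)/(-7180) = (21910 + 3758*(1/22852))*(-1/7180) = (21910 + 1879/11426)*(-1/7180) = (250345539/11426)*(-1/7180) = -250345539/82038680 ≈ -3.0516)
u/E = -250345539/82038680/31104 = -250345539/82038680*1/31104 = -9272057/94508559360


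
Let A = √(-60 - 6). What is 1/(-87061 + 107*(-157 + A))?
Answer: -17310/1797942539 - 107*I*√66/10787655234 ≈ -9.6277e-6 - 8.058e-8*I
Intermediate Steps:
A = I*√66 (A = √(-66) = I*√66 ≈ 8.124*I)
1/(-87061 + 107*(-157 + A)) = 1/(-87061 + 107*(-157 + I*√66)) = 1/(-87061 + (-16799 + 107*I*√66)) = 1/(-103860 + 107*I*√66)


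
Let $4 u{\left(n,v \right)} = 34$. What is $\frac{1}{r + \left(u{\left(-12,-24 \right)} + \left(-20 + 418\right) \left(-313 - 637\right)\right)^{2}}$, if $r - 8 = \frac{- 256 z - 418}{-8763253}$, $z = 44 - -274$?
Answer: $\frac{35053012}{5010939617413419117} \approx 6.9953 \cdot 10^{-12}$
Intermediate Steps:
$z = 318$ ($z = 44 + 274 = 318$)
$u{\left(n,v \right)} = \frac{17}{2}$ ($u{\left(n,v \right)} = \frac{1}{4} \cdot 34 = \frac{17}{2}$)
$r = \frac{70187850}{8763253}$ ($r = 8 + \frac{\left(-256\right) 318 - 418}{-8763253} = 8 + \left(-81408 - 418\right) \left(- \frac{1}{8763253}\right) = 8 - - \frac{81826}{8763253} = 8 + \frac{81826}{8763253} = \frac{70187850}{8763253} \approx 8.0093$)
$\frac{1}{r + \left(u{\left(-12,-24 \right)} + \left(-20 + 418\right) \left(-313 - 637\right)\right)^{2}} = \frac{1}{\frac{70187850}{8763253} + \left(\frac{17}{2} + \left(-20 + 418\right) \left(-313 - 637\right)\right)^{2}} = \frac{1}{\frac{70187850}{8763253} + \left(\frac{17}{2} + 398 \left(-950\right)\right)^{2}} = \frac{1}{\frac{70187850}{8763253} + \left(\frac{17}{2} - 378100\right)^{2}} = \frac{1}{\frac{70187850}{8763253} + \left(- \frac{756183}{2}\right)^{2}} = \frac{1}{\frac{70187850}{8763253} + \frac{571812729489}{4}} = \frac{1}{\frac{5010939617413419117}{35053012}} = \frac{35053012}{5010939617413419117}$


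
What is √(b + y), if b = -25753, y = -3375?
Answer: 2*I*√7282 ≈ 170.67*I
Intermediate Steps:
√(b + y) = √(-25753 - 3375) = √(-29128) = 2*I*√7282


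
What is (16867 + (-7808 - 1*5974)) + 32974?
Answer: 36059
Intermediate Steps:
(16867 + (-7808 - 1*5974)) + 32974 = (16867 + (-7808 - 5974)) + 32974 = (16867 - 13782) + 32974 = 3085 + 32974 = 36059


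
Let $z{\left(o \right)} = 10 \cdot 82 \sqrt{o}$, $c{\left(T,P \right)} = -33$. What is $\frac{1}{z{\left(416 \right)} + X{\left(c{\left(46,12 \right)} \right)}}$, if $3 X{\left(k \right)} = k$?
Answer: $\frac{11}{279718279} + \frac{3280 \sqrt{26}}{279718279} \approx 5.9831 \cdot 10^{-5}$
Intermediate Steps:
$X{\left(k \right)} = \frac{k}{3}$
$z{\left(o \right)} = 820 \sqrt{o}$
$\frac{1}{z{\left(416 \right)} + X{\left(c{\left(46,12 \right)} \right)}} = \frac{1}{820 \sqrt{416} + \frac{1}{3} \left(-33\right)} = \frac{1}{820 \cdot 4 \sqrt{26} - 11} = \frac{1}{3280 \sqrt{26} - 11} = \frac{1}{-11 + 3280 \sqrt{26}}$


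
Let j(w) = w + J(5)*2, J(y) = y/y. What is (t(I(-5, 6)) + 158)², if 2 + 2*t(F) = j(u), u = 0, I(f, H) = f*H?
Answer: 24964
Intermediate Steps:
I(f, H) = H*f
J(y) = 1
j(w) = 2 + w (j(w) = w + 1*2 = w + 2 = 2 + w)
t(F) = 0 (t(F) = -1 + (2 + 0)/2 = -1 + (½)*2 = -1 + 1 = 0)
(t(I(-5, 6)) + 158)² = (0 + 158)² = 158² = 24964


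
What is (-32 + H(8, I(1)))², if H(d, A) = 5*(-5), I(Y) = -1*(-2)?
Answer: 3249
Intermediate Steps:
I(Y) = 2
H(d, A) = -25
(-32 + H(8, I(1)))² = (-32 - 25)² = (-57)² = 3249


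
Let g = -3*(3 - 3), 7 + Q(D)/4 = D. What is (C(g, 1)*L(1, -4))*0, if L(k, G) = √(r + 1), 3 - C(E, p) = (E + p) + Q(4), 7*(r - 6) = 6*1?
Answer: 0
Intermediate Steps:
Q(D) = -28 + 4*D
r = 48/7 (r = 6 + (6*1)/7 = 6 + (⅐)*6 = 6 + 6/7 = 48/7 ≈ 6.8571)
g = 0 (g = -3*0 = 0)
C(E, p) = 15 - E - p (C(E, p) = 3 - ((E + p) + (-28 + 4*4)) = 3 - ((E + p) + (-28 + 16)) = 3 - ((E + p) - 12) = 3 - (-12 + E + p) = 3 + (12 - E - p) = 15 - E - p)
L(k, G) = √385/7 (L(k, G) = √(48/7 + 1) = √(55/7) = √385/7)
(C(g, 1)*L(1, -4))*0 = ((15 - 1*0 - 1*1)*(√385/7))*0 = ((15 + 0 - 1)*(√385/7))*0 = (14*(√385/7))*0 = (2*√385)*0 = 0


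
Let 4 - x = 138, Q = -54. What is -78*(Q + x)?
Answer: 14664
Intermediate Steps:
x = -134 (x = 4 - 1*138 = 4 - 138 = -134)
-78*(Q + x) = -78*(-54 - 134) = -78*(-188) = 14664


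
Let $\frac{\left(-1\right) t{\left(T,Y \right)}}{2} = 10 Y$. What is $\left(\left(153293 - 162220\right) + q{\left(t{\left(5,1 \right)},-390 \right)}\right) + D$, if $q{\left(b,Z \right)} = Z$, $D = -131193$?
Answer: $-140510$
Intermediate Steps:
$t{\left(T,Y \right)} = - 20 Y$ ($t{\left(T,Y \right)} = - 2 \cdot 10 Y = - 20 Y$)
$\left(\left(153293 - 162220\right) + q{\left(t{\left(5,1 \right)},-390 \right)}\right) + D = \left(\left(153293 - 162220\right) - 390\right) - 131193 = \left(-8927 - 390\right) - 131193 = -9317 - 131193 = -140510$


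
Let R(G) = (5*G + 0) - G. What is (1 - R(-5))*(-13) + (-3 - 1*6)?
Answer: -282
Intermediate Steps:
R(G) = 4*G (R(G) = 5*G - G = 4*G)
(1 - R(-5))*(-13) + (-3 - 1*6) = (1 - 4*(-5))*(-13) + (-3 - 1*6) = (1 - 1*(-20))*(-13) + (-3 - 6) = (1 + 20)*(-13) - 9 = 21*(-13) - 9 = -273 - 9 = -282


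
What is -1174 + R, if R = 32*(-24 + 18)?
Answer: -1366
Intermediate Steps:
R = -192 (R = 32*(-6) = -192)
-1174 + R = -1174 - 192 = -1366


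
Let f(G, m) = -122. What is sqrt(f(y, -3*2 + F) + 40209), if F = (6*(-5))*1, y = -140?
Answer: sqrt(40087) ≈ 200.22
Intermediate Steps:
F = -30 (F = -30*1 = -30)
sqrt(f(y, -3*2 + F) + 40209) = sqrt(-122 + 40209) = sqrt(40087)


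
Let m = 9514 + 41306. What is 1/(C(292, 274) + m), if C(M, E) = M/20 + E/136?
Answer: 340/17284449 ≈ 1.9671e-5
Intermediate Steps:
C(M, E) = M/20 + E/136 (C(M, E) = M*(1/20) + E*(1/136) = M/20 + E/136)
m = 50820
1/(C(292, 274) + m) = 1/(((1/20)*292 + (1/136)*274) + 50820) = 1/((73/5 + 137/68) + 50820) = 1/(5649/340 + 50820) = 1/(17284449/340) = 340/17284449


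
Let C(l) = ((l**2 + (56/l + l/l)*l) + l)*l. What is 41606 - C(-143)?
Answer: 2932923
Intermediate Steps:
C(l) = l*(l + l**2 + l*(1 + 56/l)) (C(l) = ((l**2 + (56/l + 1)*l) + l)*l = ((l**2 + (1 + 56/l)*l) + l)*l = ((l**2 + l*(1 + 56/l)) + l)*l = (l + l**2 + l*(1 + 56/l))*l = l*(l + l**2 + l*(1 + 56/l)))
41606 - C(-143) = 41606 - (-143)*(56 + (-143)**2 + 2*(-143)) = 41606 - (-143)*(56 + 20449 - 286) = 41606 - (-143)*20219 = 41606 - 1*(-2891317) = 41606 + 2891317 = 2932923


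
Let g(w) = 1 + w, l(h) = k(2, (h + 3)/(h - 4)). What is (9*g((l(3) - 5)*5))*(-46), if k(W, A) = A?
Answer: 22356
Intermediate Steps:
l(h) = (3 + h)/(-4 + h) (l(h) = (h + 3)/(h - 4) = (3 + h)/(-4 + h))
(9*g((l(3) - 5)*5))*(-46) = (9*(1 + ((3 + 3)/(-4 + 3) - 5)*5))*(-46) = (9*(1 + (6/(-1) - 5)*5))*(-46) = (9*(1 + (-1*6 - 5)*5))*(-46) = (9*(1 + (-6 - 5)*5))*(-46) = (9*(1 - 11*5))*(-46) = (9*(1 - 55))*(-46) = (9*(-54))*(-46) = -486*(-46) = 22356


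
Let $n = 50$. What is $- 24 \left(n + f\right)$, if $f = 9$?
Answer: $-1416$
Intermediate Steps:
$- 24 \left(n + f\right) = - 24 \left(50 + 9\right) = \left(-24\right) 59 = -1416$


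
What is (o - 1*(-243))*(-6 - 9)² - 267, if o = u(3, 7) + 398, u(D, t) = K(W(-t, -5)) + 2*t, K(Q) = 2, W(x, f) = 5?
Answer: 147558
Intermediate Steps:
u(D, t) = 2 + 2*t
o = 414 (o = (2 + 2*7) + 398 = (2 + 14) + 398 = 16 + 398 = 414)
(o - 1*(-243))*(-6 - 9)² - 267 = (414 - 1*(-243))*(-6 - 9)² - 267 = (414 + 243)*(-15)² - 267 = 657*225 - 267 = 147825 - 267 = 147558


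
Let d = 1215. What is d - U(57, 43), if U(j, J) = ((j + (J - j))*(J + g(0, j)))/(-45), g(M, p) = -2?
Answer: 56438/45 ≈ 1254.2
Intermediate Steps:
U(j, J) = -J*(-2 + J)/45 (U(j, J) = ((j + (J - j))*(J - 2))/(-45) = (J*(-2 + J))*(-1/45) = -J*(-2 + J)/45)
d - U(57, 43) = 1215 - 43*(2 - 1*43)/45 = 1215 - 43*(2 - 43)/45 = 1215 - 43*(-41)/45 = 1215 - 1*(-1763/45) = 1215 + 1763/45 = 56438/45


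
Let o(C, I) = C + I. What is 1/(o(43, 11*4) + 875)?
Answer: 1/962 ≈ 0.0010395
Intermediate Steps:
1/(o(43, 11*4) + 875) = 1/((43 + 11*4) + 875) = 1/((43 + 44) + 875) = 1/(87 + 875) = 1/962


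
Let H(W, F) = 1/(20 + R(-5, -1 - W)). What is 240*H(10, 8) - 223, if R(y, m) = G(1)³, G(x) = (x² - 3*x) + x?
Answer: -3997/19 ≈ -210.37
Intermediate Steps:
G(x) = x² - 2*x
R(y, m) = -1 (R(y, m) = (1*(-2 + 1))³ = (1*(-1))³ = (-1)³ = -1)
H(W, F) = 1/19 (H(W, F) = 1/(20 - 1) = 1/19)
240*H(10, 8) - 223 = 240*(1/19) - 223 = 240/19 - 223 = -3997/19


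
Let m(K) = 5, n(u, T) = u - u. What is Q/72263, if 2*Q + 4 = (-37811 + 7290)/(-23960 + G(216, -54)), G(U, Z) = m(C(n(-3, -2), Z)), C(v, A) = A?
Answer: -65299/3462120330 ≈ -1.8861e-5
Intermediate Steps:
n(u, T) = 0
G(U, Z) = 5
Q = -65299/47910 (Q = -2 + ((-37811 + 7290)/(-23960 + 5))/2 = -2 + (-30521/(-23955))/2 = -2 + (-30521*(-1/23955))/2 = -2 + (½)*(30521/23955) = -2 + 30521/47910 = -65299/47910 ≈ -1.3630)
Q/72263 = -65299/47910/72263 = -65299/47910*1/72263 = -65299/3462120330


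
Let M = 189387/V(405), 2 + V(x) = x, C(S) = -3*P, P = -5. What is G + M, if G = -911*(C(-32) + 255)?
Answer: -98936523/403 ≈ -2.4550e+5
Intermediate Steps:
C(S) = 15 (C(S) = -3*(-5) = 15)
V(x) = -2 + x
M = 189387/403 (M = 189387/(-2 + 405) = 189387/403 ≈ 469.94)
G = -245970 (G = -911*(15 + 255) = -911*270 = -245970)
G + M = -245970 + 189387/403 = -98936523/403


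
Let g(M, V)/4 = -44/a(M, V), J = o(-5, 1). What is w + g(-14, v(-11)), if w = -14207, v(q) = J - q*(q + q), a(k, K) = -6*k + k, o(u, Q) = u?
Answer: -497333/35 ≈ -14210.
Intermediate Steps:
a(k, K) = -5*k
J = -5
v(q) = -5 - 2*q**2 (v(q) = -5 - q*(q + q) = -5 - q*2*q = -5 - 2*q**2)
g(M, V) = 176/(5*M) (g(M, V) = 4*(-44*(-1/(5*M))) = 4*(-(-44)/(5*M)) = 4*(44/(5*M)) = 176/(5*M))
w + g(-14, v(-11)) = -14207 + (176/5)/(-14) = -14207 + (176/5)*(-1/14) = -14207 - 88/35 = -497333/35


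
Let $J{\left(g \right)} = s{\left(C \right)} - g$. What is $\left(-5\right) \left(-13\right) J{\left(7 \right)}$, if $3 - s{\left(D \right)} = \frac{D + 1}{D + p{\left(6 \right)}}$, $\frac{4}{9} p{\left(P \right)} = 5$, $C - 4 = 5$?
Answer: $- \frac{23660}{81} \approx -292.1$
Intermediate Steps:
$C = 9$ ($C = 4 + 5 = 9$)
$p{\left(P \right)} = \frac{45}{4}$ ($p{\left(P \right)} = \frac{9}{4} \cdot 5 = \frac{45}{4}$)
$s{\left(D \right)} = 3 - \frac{1 + D}{\frac{45}{4} + D}$ ($s{\left(D \right)} = 3 - \frac{D + 1}{D + \frac{45}{4}} = 3 - \frac{1 + D}{\frac{45}{4} + D}$)
$J{\left(g \right)} = \frac{203}{81} - g$ ($J{\left(g \right)} = \frac{131 + 8 \cdot 9}{45 + 4 \cdot 9} - g = \frac{131 + 72}{45 + 36} - g = \frac{1}{81} \cdot 203 - g = \frac{203}{81} - g$)
$\left(-5\right) \left(-13\right) J{\left(7 \right)} = \left(-5\right) \left(-13\right) \left(\frac{203}{81} - 7\right) = 65 \left(\frac{203}{81} - 7\right) = 65 \left(- \frac{364}{81}\right) = - \frac{23660}{81}$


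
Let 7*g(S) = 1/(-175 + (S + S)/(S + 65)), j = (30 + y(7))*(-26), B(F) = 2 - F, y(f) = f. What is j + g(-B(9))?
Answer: -42377098/44051 ≈ -962.00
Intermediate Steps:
j = -962 (j = (30 + 7)*(-26) = 37*(-26) = -962)
g(S) = 1/(7*(-175 + 2*S/(65 + S))) (g(S) = 1/(7*(-175 + (S + S)/(S + 65))) = 1/(7*(-175 + (2*S)/(65 + S))) = 1/(7*(-175 + 2*S/(65 + S))))
j + g(-B(9)) = -962 + (-65 - (-1)*(2 - 1*9))/(7*(11375 + 173*(-(2 - 1*9)))) = -962 + (-65 - (-1)*(2 - 9))/(7*(11375 + 173*(-(2 - 9)))) = -962 + (-65 - (-1)*(-7))/(7*(11375 + 173*(-1*(-7)))) = -962 + (-65 - 1*7)/(7*(11375 + 173*7)) = -962 + (-65 - 7)/(7*(11375 + 1211)) = -962 + (1/7)*(-72)/12586 = -962 + (1/7)*(1/12586)*(-72) = -962 - 36/44051 = -42377098/44051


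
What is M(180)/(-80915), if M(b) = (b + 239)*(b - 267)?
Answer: 36453/80915 ≈ 0.45051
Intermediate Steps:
M(b) = (-267 + b)*(239 + b) (M(b) = (239 + b)*(-267 + b) = (-267 + b)*(239 + b))
M(180)/(-80915) = (-63813 + 180² - 28*180)/(-80915) = (-63813 + 32400 - 5040)*(-1/80915) = -36453*(-1/80915) = 36453/80915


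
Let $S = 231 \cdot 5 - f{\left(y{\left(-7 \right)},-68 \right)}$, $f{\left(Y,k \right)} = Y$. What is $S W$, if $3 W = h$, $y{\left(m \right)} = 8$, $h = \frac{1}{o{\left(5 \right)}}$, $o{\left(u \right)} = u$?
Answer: $\frac{1147}{15} \approx 76.467$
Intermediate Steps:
$h = \frac{1}{5} \approx 0.2$
$W = \frac{1}{15}$ ($W = \frac{1}{3} \cdot \frac{1}{5} = \frac{1}{15} \approx 0.066667$)
$S = 1147$ ($S = 231 \cdot 5 - 8 = 1155 - 8 = 1147$)
$S W = 1147 \cdot \frac{1}{15} = \frac{1147}{15}$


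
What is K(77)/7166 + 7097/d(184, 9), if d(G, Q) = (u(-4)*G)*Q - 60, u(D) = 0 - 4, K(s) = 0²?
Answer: -7097/6684 ≈ -1.0618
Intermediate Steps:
K(s) = 0
u(D) = -4
d(G, Q) = -60 - 4*G*Q (d(G, Q) = (-4*G)*Q - 60 = -4*G*Q - 60 = -60 - 4*G*Q)
K(77)/7166 + 7097/d(184, 9) = 0/7166 + 7097/(-60 - 4*184*9) = 0*(1/7166) + 7097/(-60 - 6624) = 0 + 7097/(-6684) = 0 + 7097*(-1/6684) = 0 - 7097/6684 = -7097/6684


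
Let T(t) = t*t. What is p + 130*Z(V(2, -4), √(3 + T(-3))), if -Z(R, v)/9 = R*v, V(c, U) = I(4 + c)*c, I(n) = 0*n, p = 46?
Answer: 46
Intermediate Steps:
T(t) = t²
I(n) = 0
V(c, U) = 0 (V(c, U) = 0*c = 0)
Z(R, v) = -9*R*v
p + 130*Z(V(2, -4), √(3 + T(-3))) = 46 + 130*(-9*0*√(3 + (-3)²)) = 46 + 130*(-9*0*√(3 + 9)) = 46 + 130*(-9*0*√12) = 46 + 130*(-9*0*2*√3) = 46 + 130*0 = 46 + 0 = 46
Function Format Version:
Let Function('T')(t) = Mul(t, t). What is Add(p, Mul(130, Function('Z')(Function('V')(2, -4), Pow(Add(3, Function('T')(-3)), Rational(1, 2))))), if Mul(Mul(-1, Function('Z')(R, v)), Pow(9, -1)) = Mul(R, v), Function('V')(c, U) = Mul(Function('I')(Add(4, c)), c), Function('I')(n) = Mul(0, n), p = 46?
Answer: 46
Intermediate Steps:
Function('T')(t) = Pow(t, 2)
Function('I')(n) = 0
Function('V')(c, U) = 0 (Function('V')(c, U) = Mul(0, c) = 0)
Function('Z')(R, v) = Mul(-9, R, v) (Function('Z')(R, v) = Mul(-9, Mul(R, v)) = Mul(-9, R, v))
Add(p, Mul(130, Function('Z')(Function('V')(2, -4), Pow(Add(3, Function('T')(-3)), Rational(1, 2))))) = Add(46, Mul(130, Mul(-9, 0, Pow(Add(3, Pow(-3, 2)), Rational(1, 2))))) = Add(46, Mul(130, Mul(-9, 0, Pow(Add(3, 9), Rational(1, 2))))) = Add(46, Mul(130, Mul(-9, 0, Pow(12, Rational(1, 2))))) = Add(46, Mul(130, Mul(-9, 0, Mul(2, Pow(3, Rational(1, 2)))))) = Add(46, Mul(130, 0)) = Add(46, 0) = 46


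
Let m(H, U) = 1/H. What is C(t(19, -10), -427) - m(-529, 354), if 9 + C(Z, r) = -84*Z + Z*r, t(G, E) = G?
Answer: -5140821/529 ≈ -9718.0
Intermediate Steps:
C(Z, r) = -9 - 84*Z + Z*r (C(Z, r) = -9 + (-84*Z + Z*r) = -9 - 84*Z + Z*r)
C(t(19, -10), -427) - m(-529, 354) = (-9 - 84*19 + 19*(-427)) - 1/(-529) = (-9 - 1596 - 8113) - 1*(-1/529) = -9718 + 1/529 = -5140821/529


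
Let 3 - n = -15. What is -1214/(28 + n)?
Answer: -607/23 ≈ -26.391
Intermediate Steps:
n = 18 (n = 3 - 1*(-15) = 3 + 15 = 18)
-1214/(28 + n) = -1214/(28 + 18) = -1214/46 = -1214*1/46 = -607/23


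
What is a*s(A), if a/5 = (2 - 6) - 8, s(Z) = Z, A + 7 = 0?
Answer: 420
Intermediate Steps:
A = -7 (A = -7 + 0 = -7)
a = -60 (a = 5*((2 - 6) - 8) = 5*(-4 - 8) = 5*(-12) = -60)
a*s(A) = -60*(-7) = 420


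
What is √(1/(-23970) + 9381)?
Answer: √5389955778930/23970 ≈ 96.856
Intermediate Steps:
√(1/(-23970) + 9381) = √(-1/23970 + 9381) = √(224862569/23970) = √5389955778930/23970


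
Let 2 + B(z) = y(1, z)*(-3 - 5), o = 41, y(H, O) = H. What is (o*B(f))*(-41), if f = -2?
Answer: 16810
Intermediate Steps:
B(z) = -10 (B(z) = -2 + 1*(-3 - 5) = -2 + 1*(-8) = -2 - 8 = -10)
(o*B(f))*(-41) = (41*(-10))*(-41) = -410*(-41) = 16810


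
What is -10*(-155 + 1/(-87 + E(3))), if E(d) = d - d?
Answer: 134860/87 ≈ 1550.1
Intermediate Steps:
E(d) = 0
-10*(-155 + 1/(-87 + E(3))) = -10*(-155 + 1/(-87 + 0)) = -10*(-155 + 1/(-87)) = -10*(-155 - 1/87) = -10*(-13486/87) = 134860/87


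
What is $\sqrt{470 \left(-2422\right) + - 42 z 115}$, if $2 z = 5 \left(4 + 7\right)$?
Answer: $i \sqrt{1271165} \approx 1127.5 i$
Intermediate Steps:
$z = \frac{55}{2}$ ($z = \frac{5 \left(4 + 7\right)}{2} = \frac{5 \cdot 11}{2} = \frac{1}{2} \cdot 55 = \frac{55}{2} \approx 27.5$)
$\sqrt{470 \left(-2422\right) + - 42 z 115} = \sqrt{470 \left(-2422\right) + \left(-42\right) \frac{55}{2} \cdot 115} = \sqrt{-1138340 - 132825} = \sqrt{-1271165} = i \sqrt{1271165}$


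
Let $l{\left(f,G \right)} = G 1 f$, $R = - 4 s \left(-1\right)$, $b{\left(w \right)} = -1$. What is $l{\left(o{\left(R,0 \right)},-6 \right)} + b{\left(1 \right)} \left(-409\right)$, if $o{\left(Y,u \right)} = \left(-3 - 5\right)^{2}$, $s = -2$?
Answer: $25$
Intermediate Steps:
$R = -8$ ($R = \left(-4\right) \left(-2\right) \left(-1\right) = 8 \left(-1\right) = -8$)
$o{\left(Y,u \right)} = 64$ ($o{\left(Y,u \right)} = \left(-8\right)^{2} = 64$)
$l{\left(f,G \right)} = G f$
$l{\left(o{\left(R,0 \right)},-6 \right)} + b{\left(1 \right)} \left(-409\right) = \left(-6\right) 64 - -409 = -384 + 409 = 25$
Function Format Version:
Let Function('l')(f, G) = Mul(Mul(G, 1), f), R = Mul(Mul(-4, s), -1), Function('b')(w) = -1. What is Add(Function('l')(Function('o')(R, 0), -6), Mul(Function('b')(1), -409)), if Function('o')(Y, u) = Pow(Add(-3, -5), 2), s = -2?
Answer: 25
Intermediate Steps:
R = -8 (R = Mul(Mul(-4, -2), -1) = Mul(8, -1) = -8)
Function('o')(Y, u) = 64 (Function('o')(Y, u) = Pow(-8, 2) = 64)
Function('l')(f, G) = Mul(G, f)
Add(Function('l')(Function('o')(R, 0), -6), Mul(Function('b')(1), -409)) = Add(Mul(-6, 64), Mul(-1, -409)) = Add(-384, 409) = 25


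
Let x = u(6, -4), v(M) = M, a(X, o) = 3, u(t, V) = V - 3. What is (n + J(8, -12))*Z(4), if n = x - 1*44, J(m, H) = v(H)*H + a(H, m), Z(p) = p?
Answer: 384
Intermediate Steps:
u(t, V) = -3 + V
x = -7 (x = -3 - 4 = -7)
J(m, H) = 3 + H**2 (J(m, H) = H*H + 3 = H**2 + 3 = 3 + H**2)
n = -51 (n = -7 - 1*44 = -7 - 44 = -51)
(n + J(8, -12))*Z(4) = (-51 + (3 + (-12)**2))*4 = (-51 + (3 + 144))*4 = (-51 + 147)*4 = 96*4 = 384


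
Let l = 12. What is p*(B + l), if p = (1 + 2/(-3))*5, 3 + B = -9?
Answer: 0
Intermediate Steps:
B = -12 (B = -3 - 9 = -12)
p = 5/3 (p = (1 + 2*(-⅓))*5 = (1 - ⅔)*5 = (⅓)*5 = 5/3 ≈ 1.6667)
p*(B + l) = 5*(-12 + 12)/3 = (5/3)*0 = 0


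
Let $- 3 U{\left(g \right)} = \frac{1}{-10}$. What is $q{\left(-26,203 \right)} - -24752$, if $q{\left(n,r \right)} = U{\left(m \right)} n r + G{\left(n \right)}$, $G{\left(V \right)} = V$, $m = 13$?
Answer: $\frac{368251}{15} \approx 24550.0$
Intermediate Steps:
$U{\left(g \right)} = \frac{1}{30}$ ($U{\left(g \right)} = - \frac{1}{3 \left(-10\right)} = \left(- \frac{1}{3}\right) \left(- \frac{1}{10}\right) = \frac{1}{30}$)
$q{\left(n,r \right)} = n + \frac{n r}{30}$ ($q{\left(n,r \right)} = \frac{n}{30} r + n = \frac{n r}{30} + n = n + \frac{n r}{30}$)
$q{\left(-26,203 \right)} - -24752 = \frac{1}{30} \left(-26\right) \left(30 + 203\right) - -24752 = \frac{1}{30} \left(-26\right) 233 + 24752 = - \frac{3029}{15} + 24752 = \frac{368251}{15}$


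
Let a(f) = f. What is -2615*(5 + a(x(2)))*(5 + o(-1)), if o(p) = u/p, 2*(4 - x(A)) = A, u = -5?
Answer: -209200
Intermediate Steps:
x(A) = 4 - A/2
o(p) = -5/p
-2615*(5 + a(x(2)))*(5 + o(-1)) = -2615*(5 + (4 - 1/2*2))*(5 - 5/(-1)) = -2615*(5 + (4 - 1))*(5 - 5*(-1)) = -2615*(5 + 3)*(5 + 5) = -20920*10 = -2615*80 = -209200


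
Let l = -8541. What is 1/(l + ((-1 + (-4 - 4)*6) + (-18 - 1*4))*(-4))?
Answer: -1/8257 ≈ -0.00012111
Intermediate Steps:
1/(l + ((-1 + (-4 - 4)*6) + (-18 - 1*4))*(-4)) = 1/(-8541 + ((-1 + (-4 - 4)*6) + (-18 - 1*4))*(-4)) = 1/(-8541 + ((-1 - 8*6) + (-18 - 4))*(-4)) = 1/(-8541 + ((-1 - 48) - 22)*(-4)) = 1/(-8541 + (-49 - 22)*(-4)) = 1/(-8541 - 71*(-4)) = 1/(-8541 + 284) = 1/(-8257) = -1/8257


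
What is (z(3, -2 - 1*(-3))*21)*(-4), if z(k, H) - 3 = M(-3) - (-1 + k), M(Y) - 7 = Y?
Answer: -420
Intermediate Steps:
M(Y) = 7 + Y
z(k, H) = 8 - k (z(k, H) = 3 + ((7 - 3) - (-1 + k)) = 3 + (4 + (1 - k)) = 3 + (5 - k) = 8 - k)
(z(3, -2 - 1*(-3))*21)*(-4) = ((8 - 1*3)*21)*(-4) = ((8 - 3)*21)*(-4) = (5*21)*(-4) = 105*(-4) = -420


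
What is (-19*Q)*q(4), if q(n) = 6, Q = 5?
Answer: -570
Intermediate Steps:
(-19*Q)*q(4) = -19*5*6 = -95*6 = -570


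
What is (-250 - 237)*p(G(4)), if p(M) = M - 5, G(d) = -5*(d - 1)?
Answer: 9740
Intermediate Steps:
G(d) = 5 - 5*d (G(d) = -5*(-1 + d) = 5 - 5*d)
p(M) = -5 + M
(-250 - 237)*p(G(4)) = (-250 - 237)*(-5 + (5 - 5*4)) = -487*(-5 + (5 - 20)) = -487*(-5 - 15) = -487*(-20) = 9740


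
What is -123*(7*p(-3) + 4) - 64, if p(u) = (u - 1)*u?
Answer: -10888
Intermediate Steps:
p(u) = u*(-1 + u) (p(u) = (-1 + u)*u = u*(-1 + u))
-123*(7*p(-3) + 4) - 64 = -123*(7*(-3*(-1 - 3)) + 4) - 64 = -123*(7*(-3*(-4)) + 4) - 64 = -123*(7*12 + 4) - 64 = -123*(84 + 4) - 64 = -123*88 - 64 = -10824 - 64 = -10888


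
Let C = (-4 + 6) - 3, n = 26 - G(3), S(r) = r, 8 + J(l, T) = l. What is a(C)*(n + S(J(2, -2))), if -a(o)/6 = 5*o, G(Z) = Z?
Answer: 510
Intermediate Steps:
J(l, T) = -8 + l
n = 23 (n = 26 - 1*3 = 26 - 3 = 23)
C = -1 (C = 2 - 3 = -1)
a(o) = -30*o
a(C)*(n + S(J(2, -2))) = (-30*(-1))*(23 + (-8 + 2)) = 30*(23 - 6) = 30*17 = 510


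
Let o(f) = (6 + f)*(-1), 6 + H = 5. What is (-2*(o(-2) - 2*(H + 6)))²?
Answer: 784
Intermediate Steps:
H = -1 (H = -6 + 5 = -1)
o(f) = -6 - f
(-2*(o(-2) - 2*(H + 6)))² = (-2*((-6 - 1*(-2)) - 2*(-1 + 6)))² = (-2*((-6 + 2) - 2*5))² = (-2*(-4 - 10))² = (-2*(-14))² = 28² = 784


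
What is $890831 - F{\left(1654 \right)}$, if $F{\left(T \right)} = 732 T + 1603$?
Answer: $-321500$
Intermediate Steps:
$F{\left(T \right)} = 1603 + 732 T$
$890831 - F{\left(1654 \right)} = 890831 - \left(1603 + 732 \cdot 1654\right) = 890831 - \left(1603 + 1210728\right) = 890831 - 1212331 = -321500$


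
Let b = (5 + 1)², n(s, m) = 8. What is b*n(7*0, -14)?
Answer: 288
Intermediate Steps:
b = 36 (b = 6² = 36)
b*n(7*0, -14) = 36*8 = 288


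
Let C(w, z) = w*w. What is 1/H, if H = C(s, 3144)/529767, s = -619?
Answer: 529767/383161 ≈ 1.3826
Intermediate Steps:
C(w, z) = w²
H = 383161/529767 (H = (-619)²/529767 = 383161*(1/529767) = 383161/529767 ≈ 0.72326)
1/H = 1/(383161/529767) = 529767/383161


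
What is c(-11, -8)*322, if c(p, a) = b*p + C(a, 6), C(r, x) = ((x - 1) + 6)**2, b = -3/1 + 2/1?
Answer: 42504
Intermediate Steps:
b = -1 (b = -3*1 + 2*1 = -3 + 2 = -1)
C(r, x) = (5 + x)**2 (C(r, x) = ((-1 + x) + 6)**2 = (5 + x)**2)
c(p, a) = 121 - p (c(p, a) = -p + (5 + 6)**2 = -p + 11**2 = -p + 121 = 121 - p)
c(-11, -8)*322 = (121 - 1*(-11))*322 = (121 + 11)*322 = 132*322 = 42504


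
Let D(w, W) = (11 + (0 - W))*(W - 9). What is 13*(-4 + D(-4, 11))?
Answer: -52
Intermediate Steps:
D(w, W) = (-9 + W)*(11 - W) (D(w, W) = (11 - W)*(-9 + W) = (-9 + W)*(11 - W))
13*(-4 + D(-4, 11)) = 13*(-4 + (-99 - 1*11**2 + 20*11)) = 13*(-4 + (-99 - 1*121 + 220)) = 13*(-4 + (-99 - 121 + 220)) = 13*(-4 + 0) = 13*(-4) = -52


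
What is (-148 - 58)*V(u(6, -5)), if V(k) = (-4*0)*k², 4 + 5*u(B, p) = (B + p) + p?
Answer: 0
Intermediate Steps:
u(B, p) = -⅘ + B/5 + 2*p/5 (u(B, p) = -⅘ + ((B + p) + p)/5 = -⅘ + (B + 2*p)/5 = -⅘ + (B/5 + 2*p/5) = -⅘ + B/5 + 2*p/5)
V(k) = 0 (V(k) = 0*k² = 0)
(-148 - 58)*V(u(6, -5)) = (-148 - 58)*0 = -206*0 = 0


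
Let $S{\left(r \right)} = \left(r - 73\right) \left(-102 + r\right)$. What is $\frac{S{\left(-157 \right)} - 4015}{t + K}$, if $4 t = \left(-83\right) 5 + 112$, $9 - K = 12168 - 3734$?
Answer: $- \frac{222220}{34003} \approx -6.5353$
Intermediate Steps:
$S{\left(r \right)} = \left(-102 + r\right) \left(-73 + r\right)$ ($S{\left(r \right)} = \left(-73 + r\right) \left(-102 + r\right) = \left(-102 + r\right) \left(-73 + r\right)$)
$K = -8425$ ($K = 9 - \left(12168 - 3734\right) = 9 - 8434 = -8425$)
$t = - \frac{303}{4}$ ($t = \frac{\left(-83\right) 5 + 112}{4} = \frac{-415 + 112}{4} = \frac{1}{4} \left(-303\right) = - \frac{303}{4} \approx -75.75$)
$\frac{S{\left(-157 \right)} - 4015}{t + K} = \frac{\left(7446 + \left(-157\right)^{2} - -27475\right) - 4015}{- \frac{303}{4} - 8425} = \frac{\left(7446 + 24649 + 27475\right) - 4015}{- \frac{34003}{4}} = \left(59570 - 4015\right) \left(- \frac{4}{34003}\right) = 55555 \left(- \frac{4}{34003}\right) = - \frac{222220}{34003}$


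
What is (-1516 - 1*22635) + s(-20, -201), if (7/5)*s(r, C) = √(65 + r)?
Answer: -24151 + 15*√5/7 ≈ -24146.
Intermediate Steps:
s(r, C) = 5*√(65 + r)/7
(-1516 - 1*22635) + s(-20, -201) = (-1516 - 1*22635) + 5*√(65 - 20)/7 = (-1516 - 22635) + 5*√45/7 = -24151 + 5*(3*√5)/7 = -24151 + 15*√5/7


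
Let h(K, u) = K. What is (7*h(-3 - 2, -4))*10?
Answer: -350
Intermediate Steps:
(7*h(-3 - 2, -4))*10 = (7*(-3 - 2))*10 = (7*(-5))*10 = -35*10 = -350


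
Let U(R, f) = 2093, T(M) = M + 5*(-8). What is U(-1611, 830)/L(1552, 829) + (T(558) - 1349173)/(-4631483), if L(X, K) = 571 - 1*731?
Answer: -9477909119/741037280 ≈ -12.790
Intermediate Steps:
T(M) = -40 + M (T(M) = M - 40 = -40 + M)
L(X, K) = -160 (L(X, K) = 571 - 731 = -160)
U(-1611, 830)/L(1552, 829) + (T(558) - 1349173)/(-4631483) = 2093/(-160) + ((-40 + 558) - 1349173)/(-4631483) = 2093*(-1/160) + (518 - 1349173)*(-1/4631483) = -2093/160 - 1348655*(-1/4631483) = -2093/160 + 1348655/4631483 = -9477909119/741037280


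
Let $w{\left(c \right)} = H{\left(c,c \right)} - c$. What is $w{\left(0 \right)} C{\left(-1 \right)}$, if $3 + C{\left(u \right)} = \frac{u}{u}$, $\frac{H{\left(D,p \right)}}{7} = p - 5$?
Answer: $70$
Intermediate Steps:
$H{\left(D,p \right)} = -35 + 7 p$ ($H{\left(D,p \right)} = 7 \left(p - 5\right) = 7 \left(-5 + p\right) = -35 + 7 p$)
$C{\left(u \right)} = -2$ ($C{\left(u \right)} = -3 + \frac{u}{u} = -3 + 1 = -2$)
$w{\left(c \right)} = -35 + 6 c$ ($w{\left(c \right)} = \left(-35 + 7 c\right) - c = -35 + 6 c$)
$w{\left(0 \right)} C{\left(-1 \right)} = \left(-35 + 6 \cdot 0\right) \left(-2\right) = \left(-35 + 0\right) \left(-2\right) = \left(-35\right) \left(-2\right) = 70$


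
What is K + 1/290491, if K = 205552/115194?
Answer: 29855560613/16731410127 ≈ 1.7844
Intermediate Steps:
K = 102776/57597 (K = 205552*(1/115194) = 102776/57597 ≈ 1.7844)
K + 1/290491 = 102776/57597 + 1/290491 = 29855560613/16731410127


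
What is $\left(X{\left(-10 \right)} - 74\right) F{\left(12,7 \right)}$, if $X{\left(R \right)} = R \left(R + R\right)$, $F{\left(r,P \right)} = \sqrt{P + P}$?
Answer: $126 \sqrt{14} \approx 471.45$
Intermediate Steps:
$F{\left(r,P \right)} = \sqrt{2} \sqrt{P}$ ($F{\left(r,P \right)} = \sqrt{2 P} = \sqrt{2} \sqrt{P}$)
$X{\left(R \right)} = 2 R^{2}$ ($X{\left(R \right)} = R 2 R = 2 R^{2}$)
$\left(X{\left(-10 \right)} - 74\right) F{\left(12,7 \right)} = \left(2 \left(-10\right)^{2} - 74\right) \sqrt{2} \sqrt{7} = \left(2 \cdot 100 - 74\right) \sqrt{14} = \left(200 - 74\right) \sqrt{14} = 126 \sqrt{14}$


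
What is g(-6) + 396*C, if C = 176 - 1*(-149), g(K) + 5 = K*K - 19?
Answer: 128712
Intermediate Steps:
g(K) = -24 + K**2 (g(K) = -5 + (K*K - 19) = -5 + (K**2 - 19) = -5 + (-19 + K**2) = -24 + K**2)
C = 325 (C = 176 + 149 = 325)
g(-6) + 396*C = (-24 + (-6)**2) + 396*325 = (-24 + 36) + 128700 = 12 + 128700 = 128712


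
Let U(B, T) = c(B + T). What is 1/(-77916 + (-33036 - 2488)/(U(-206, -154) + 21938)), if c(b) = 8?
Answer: -10973/854990030 ≈ -1.2834e-5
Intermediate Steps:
U(B, T) = 8
1/(-77916 + (-33036 - 2488)/(U(-206, -154) + 21938)) = 1/(-77916 + (-33036 - 2488)/(8 + 21938)) = 1/(-77916 - 35524/21946) = 1/(-77916 - 35524*1/21946) = 1/(-77916 - 17762/10973) = 1/(-854990030/10973) = -10973/854990030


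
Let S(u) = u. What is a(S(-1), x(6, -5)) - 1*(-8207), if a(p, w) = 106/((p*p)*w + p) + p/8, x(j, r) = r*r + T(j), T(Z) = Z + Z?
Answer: 591107/72 ≈ 8209.8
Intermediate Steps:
T(Z) = 2*Z
x(j, r) = r**2 + 2*j (x(j, r) = r*r + 2*j = r**2 + 2*j)
a(p, w) = 106/(p + w*p**2) + p/8 (a(p, w) = 106/(p**2*w + p) + p*(1/8) = 106/(w*p**2 + p) + p/8 = 106/(p + w*p**2) + p/8)
a(S(-1), x(6, -5)) - 1*(-8207) = (1/8)*(848 + (-1)**2 + ((-5)**2 + 2*6)*(-1)**3)/(-1*(1 - ((-5)**2 + 2*6))) - 1*(-8207) = (1/8)*(-1)*(848 + 1 + (25 + 12)*(-1))/(1 - (25 + 12)) + 8207 = (1/8)*(-1)*(848 + 1 + 37*(-1))/(1 - 1*37) + 8207 = (1/8)*(-1)*(848 + 1 - 37)/(1 - 37) + 8207 = (1/8)*(-1)*812/(-36) + 8207 = (1/8)*(-1)*(-1/36)*812 + 8207 = 203/72 + 8207 = 591107/72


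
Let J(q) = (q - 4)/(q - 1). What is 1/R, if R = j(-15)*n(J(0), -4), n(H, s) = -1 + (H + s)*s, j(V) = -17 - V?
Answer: ½ ≈ 0.50000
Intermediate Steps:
J(q) = (-4 + q)/(-1 + q)
n(H, s) = -1 + s*(H + s)
R = 2 (R = (-17 - 1*(-15))*(-1 + (-4)² + ((-4 + 0)/(-1 + 0))*(-4)) = (-17 + 15)*(-1 + 16 + (-4/(-1))*(-4)) = -2*(-1 + 16 - 1*(-4)*(-4)) = -2*(-1 + 16 + 4*(-4)) = -2*(-1 + 16 - 16) = -2*(-1) = 2)
1/R = 1/2 = ½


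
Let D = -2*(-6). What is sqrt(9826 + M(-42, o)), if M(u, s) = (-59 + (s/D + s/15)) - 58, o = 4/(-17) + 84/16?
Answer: sqrt(1122447355)/340 ≈ 98.538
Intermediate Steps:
D = 12
o = 341/68 (o = 4*(-1/17) + 84*(1/16) = -4/17 + 21/4 = 341/68 ≈ 5.0147)
M(u, s) = -117 + 3*s/20 (M(u, s) = (-59 + (s/12 + s/15)) - 58 = (-59 + 3*s/20) - 58 = -117 + 3*s/20)
sqrt(9826 + M(-42, o)) = sqrt(9826 + (-117 + (3/20)*(341/68))) = sqrt(9826 + (-117 + 1023/1360)) = sqrt(9826 - 158097/1360) = sqrt(13205263/1360) = sqrt(1122447355)/340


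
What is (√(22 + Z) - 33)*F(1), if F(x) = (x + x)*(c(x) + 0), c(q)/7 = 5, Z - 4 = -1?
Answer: -1960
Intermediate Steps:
Z = 3 (Z = 4 - 1 = 3)
c(q) = 35 (c(q) = 7*5 = 35)
F(x) = 70*x (F(x) = (x + x)*(35 + 0) = (2*x)*35 = 70*x)
(√(22 + Z) - 33)*F(1) = (√(22 + 3) - 33)*(70*1) = (√25 - 33)*70 = (5 - 33)*70 = -28*70 = -1960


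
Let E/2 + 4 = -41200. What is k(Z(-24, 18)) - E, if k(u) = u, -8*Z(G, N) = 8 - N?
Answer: 329637/4 ≈ 82409.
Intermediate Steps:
Z(G, N) = -1 + N/8 (Z(G, N) = -(8 - N)/8 = -1 + N/8)
E = -82408 (E = -8 + 2*(-41200) = -8 - 82400 = -82408)
k(Z(-24, 18)) - E = (-1 + (⅛)*18) - 1*(-82408) = (-1 + 9/4) + 82408 = 5/4 + 82408 = 329637/4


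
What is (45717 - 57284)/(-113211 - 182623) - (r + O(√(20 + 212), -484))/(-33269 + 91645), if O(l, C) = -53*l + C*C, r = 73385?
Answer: -45167716201/8634802792 + 53*√58/29188 ≈ -5.2171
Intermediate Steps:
O(l, C) = C² - 53*l (O(l, C) = -53*l + C² = C² - 53*l)
(45717 - 57284)/(-113211 - 182623) - (r + O(√(20 + 212), -484))/(-33269 + 91645) = (45717 - 57284)/(-113211 - 182623) - (73385 + ((-484)² - 53*√(20 + 212)))/(-33269 + 91645) = -11567/(-295834) - (73385 + (234256 - 106*√58))/58376 = -11567*(-1/295834) - (73385 + (234256 - 106*√58))/58376 = 11567/295834 - (73385 + (234256 - 106*√58))/58376 = 11567/295834 - (307641 - 106*√58)/58376 = 11567/295834 - (307641/58376 - 53*√58/29188) = 11567/295834 + (-307641/58376 + 53*√58/29188) = -45167716201/8634802792 + 53*√58/29188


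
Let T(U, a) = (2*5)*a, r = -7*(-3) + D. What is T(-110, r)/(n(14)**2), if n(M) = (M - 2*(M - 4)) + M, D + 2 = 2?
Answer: 105/32 ≈ 3.2813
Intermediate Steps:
D = 0 (D = -2 + 2 = 0)
r = 21 (r = -7*(-3) + 0 = 21 + 0 = 21)
T(U, a) = 10*a
n(M) = 8 (n(M) = (M - 2*(-4 + M)) + M = (M + (8 - 2*M)) + M = (8 - M) + M = 8)
T(-110, r)/(n(14)**2) = (10*21)/(8**2) = 210/64 = 210*(1/64) = 105/32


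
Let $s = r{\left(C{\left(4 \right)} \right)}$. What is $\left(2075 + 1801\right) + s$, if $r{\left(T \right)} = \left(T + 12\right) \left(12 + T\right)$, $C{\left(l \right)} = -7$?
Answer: $3901$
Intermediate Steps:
$r{\left(T \right)} = \left(12 + T\right)^{2}$ ($r{\left(T \right)} = \left(12 + T\right) \left(12 + T\right) = \left(12 + T\right)^{2}$)
$s = 25$ ($s = \left(12 - 7\right)^{2} = 5^{2} = 25$)
$\left(2075 + 1801\right) + s = \left(2075 + 1801\right) + 25 = 3876 + 25 = 3901$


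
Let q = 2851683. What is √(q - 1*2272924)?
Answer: √578759 ≈ 760.76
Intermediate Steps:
√(q - 1*2272924) = √(2851683 - 1*2272924) = √(2851683 - 2272924) = √578759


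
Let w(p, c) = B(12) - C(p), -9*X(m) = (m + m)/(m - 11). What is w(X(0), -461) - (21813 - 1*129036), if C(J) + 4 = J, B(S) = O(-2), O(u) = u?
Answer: 107225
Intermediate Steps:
B(S) = -2
C(J) = -4 + J
X(m) = -2*m/(9*(-11 + m)) (X(m) = -(m + m)/(9*(m - 11)) = -2*m/(9*(-11 + m)))
w(p, c) = 2 - p (w(p, c) = -2 - (-4 + p) = -2 + (4 - p) = 2 - p)
w(X(0), -461) - (21813 - 1*129036) = (2 - (-2)*0/(-99 + 9*0)) - (21813 - 1*129036) = (2 - (-2)*0/(-99 + 0)) - (21813 - 129036) = (2 - (-2)*0/(-99)) - 1*(-107223) = (2 - (-2)*0*(-1)/99) + 107223 = (2 - 1*0) + 107223 = (2 + 0) + 107223 = 2 + 107223 = 107225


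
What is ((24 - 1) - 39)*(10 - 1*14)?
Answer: 64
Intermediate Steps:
((24 - 1) - 39)*(10 - 1*14) = (23 - 39)*(10 - 14) = -16*(-4) = 64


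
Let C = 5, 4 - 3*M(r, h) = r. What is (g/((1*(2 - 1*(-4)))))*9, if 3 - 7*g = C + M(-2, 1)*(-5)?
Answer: 12/7 ≈ 1.7143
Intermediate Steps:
M(r, h) = 4/3 - r/3
g = 8/7 (g = 3/7 - (5 + (4/3 - ⅓*(-2))*(-5))/7 = 3/7 - (5 + (4/3 + ⅔)*(-5))/7 = 3/7 - (5 + 2*(-5))/7 = 3/7 - (5 - 10)/7 = 3/7 - ⅐*(-5) = 3/7 + 5/7 = 8/7 ≈ 1.1429)
(g/((1*(2 - 1*(-4)))))*9 = (8/(7*((1*(2 - 1*(-4))))))*9 = (8/(7*((1*(2 + 4)))))*9 = (8/(7*((1*6))))*9 = ((8/7)/6)*9 = ((8/7)*(⅙))*9 = (4/21)*9 = 12/7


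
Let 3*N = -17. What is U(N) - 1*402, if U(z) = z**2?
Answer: -3329/9 ≈ -369.89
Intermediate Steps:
N = -17/3 (N = (1/3)*(-17) = -17/3 ≈ -5.6667)
U(N) - 1*402 = (-17/3)**2 - 1*402 = 289/9 - 402 = -3329/9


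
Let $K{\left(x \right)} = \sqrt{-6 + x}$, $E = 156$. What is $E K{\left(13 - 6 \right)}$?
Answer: $156$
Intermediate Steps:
$E K{\left(13 - 6 \right)} = 156 \sqrt{-6 + \left(13 - 6\right)} = 156 \sqrt{-6 + 7} = 156 \sqrt{1} = 156 \cdot 1 = 156$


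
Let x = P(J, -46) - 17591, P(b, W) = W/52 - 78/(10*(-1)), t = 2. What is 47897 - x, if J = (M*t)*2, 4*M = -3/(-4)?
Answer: 8512541/130 ≈ 65481.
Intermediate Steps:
M = 3/16 (M = (-3/(-4))/4 = (-3*(-1/4))/4 = (1/4)*(3/4) = 3/16 ≈ 0.18750)
J = 3/4 (J = ((3/16)*2)*2 = (3/8)*2 = 3/4 ≈ 0.75000)
P(b, W) = 39/5 + W/52 (P(b, W) = W*(1/52) - 78/(-10) = W/52 - 78*(-1/10) = W/52 + 39/5 = 39/5 + W/52)
x = -2285931/130 (x = (39/5 + (1/52)*(-46)) - 17591 = (39/5 - 23/26) - 17591 = 899/130 - 17591 = -2285931/130 ≈ -17584.)
47897 - x = 47897 - 1*(-2285931/130) = 47897 + 2285931/130 = 8512541/130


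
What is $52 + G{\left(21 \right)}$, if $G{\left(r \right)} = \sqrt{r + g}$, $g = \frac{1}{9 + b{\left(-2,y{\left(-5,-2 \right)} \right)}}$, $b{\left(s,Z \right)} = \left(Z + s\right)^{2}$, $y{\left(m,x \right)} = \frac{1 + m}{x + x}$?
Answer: $52 + \frac{\sqrt{2110}}{10} \approx 56.594$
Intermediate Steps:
$y{\left(m,x \right)} = \frac{1 + m}{2 x}$
$g = \frac{1}{10}$ ($g = \frac{1}{9 + \left(\frac{1 - 5}{2 \left(-2\right)} - 2\right)^{2}} = \frac{1}{9 + \left(\frac{1}{2} \left(- \frac{1}{2}\right) \left(-4\right) - 2\right)^{2}} = \frac{1}{9 + \left(1 - 2\right)^{2}} = \frac{1}{9 + \left(-1\right)^{2}} = \frac{1}{9 + 1} = \frac{1}{10} \approx 0.1$)
$G{\left(r \right)} = \sqrt{\frac{1}{10} + r}$ ($G{\left(r \right)} = \sqrt{r + \frac{1}{10}} = \sqrt{\frac{1}{10} + r}$)
$52 + G{\left(21 \right)} = 52 + \frac{\sqrt{10 + 100 \cdot 21}}{10} = 52 + \frac{\sqrt{10 + 2100}}{10} = 52 + \frac{\sqrt{2110}}{10}$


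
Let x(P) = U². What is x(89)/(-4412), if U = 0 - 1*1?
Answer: -1/4412 ≈ -0.00022665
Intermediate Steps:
U = -1 (U = 0 - 1 = -1)
x(P) = 1 (x(P) = (-1)² = 1)
x(89)/(-4412) = 1/(-4412) = 1*(-1/4412) = -1/4412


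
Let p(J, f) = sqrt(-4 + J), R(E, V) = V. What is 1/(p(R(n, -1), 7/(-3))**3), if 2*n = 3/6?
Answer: I*sqrt(5)/25 ≈ 0.089443*I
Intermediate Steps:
n = 1/4 (n = (3/6)/2 = (3*(1/6))/2 = (1/2)*(1/2) = 1/4 ≈ 0.25000)
1/(p(R(n, -1), 7/(-3))**3) = 1/((sqrt(-4 - 1))**3) = 1/((sqrt(-5))**3) = 1/((I*sqrt(5))**3) = 1/(-5*I*sqrt(5)) = I*sqrt(5)/25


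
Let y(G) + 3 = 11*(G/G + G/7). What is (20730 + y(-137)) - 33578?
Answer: -91387/7 ≈ -13055.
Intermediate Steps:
y(G) = 8 + 11*G/7 (y(G) = -3 + 11*(G/G + G/7) = -3 + 11*(1 + G*(1/7)) = -3 + 11*(1 + G/7) = -3 + (11 + 11*G/7) = 8 + 11*G/7)
(20730 + y(-137)) - 33578 = (20730 + (8 + (11/7)*(-137))) - 33578 = (20730 + (8 - 1507/7)) - 33578 = (20730 - 1451/7) - 33578 = 143659/7 - 33578 = -91387/7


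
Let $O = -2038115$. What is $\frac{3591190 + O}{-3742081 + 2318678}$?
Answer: $- \frac{1553075}{1423403} \approx -1.0911$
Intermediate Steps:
$\frac{3591190 + O}{-3742081 + 2318678} = \frac{3591190 - 2038115}{-3742081 + 2318678} = \frac{1553075}{-1423403} = 1553075 \left(- \frac{1}{1423403}\right) = - \frac{1553075}{1423403}$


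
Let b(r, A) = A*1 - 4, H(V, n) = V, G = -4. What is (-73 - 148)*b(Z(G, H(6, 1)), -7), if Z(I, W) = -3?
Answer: 2431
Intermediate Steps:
b(r, A) = -4 + A (b(r, A) = A - 4 = -4 + A)
(-73 - 148)*b(Z(G, H(6, 1)), -7) = (-73 - 148)*(-4 - 7) = -221*(-11) = 2431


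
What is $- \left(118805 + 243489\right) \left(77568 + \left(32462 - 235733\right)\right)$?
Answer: $45541442682$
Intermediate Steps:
$- \left(118805 + 243489\right) \left(77568 + \left(32462 - 235733\right)\right) = - 362294 \left(77568 + \left(32462 - 235733\right)\right) = - 362294 \left(77568 - 203271\right) = - 362294 \left(-125703\right) = \left(-1\right) \left(-45541442682\right) = 45541442682$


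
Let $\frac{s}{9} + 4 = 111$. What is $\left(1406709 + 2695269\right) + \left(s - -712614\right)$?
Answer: $4815555$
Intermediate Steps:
$s = 963$ ($s = -36 + 9 \cdot 111 = -36 + 999 = 963$)
$\left(1406709 + 2695269\right) + \left(s - -712614\right) = \left(1406709 + 2695269\right) + \left(963 - -712614\right) = 4101978 + \left(963 + 712614\right) = 4101978 + 713577 = 4815555$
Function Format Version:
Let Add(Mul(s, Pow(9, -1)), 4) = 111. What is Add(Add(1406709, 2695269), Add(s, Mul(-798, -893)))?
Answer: 4815555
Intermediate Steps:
s = 963 (s = Add(-36, Mul(9, 111)) = Add(-36, 999) = 963)
Add(Add(1406709, 2695269), Add(s, Mul(-798, -893))) = Add(Add(1406709, 2695269), Add(963, Mul(-798, -893))) = Add(4101978, Add(963, 712614)) = Add(4101978, 713577) = 4815555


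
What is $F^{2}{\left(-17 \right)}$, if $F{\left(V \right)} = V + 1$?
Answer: $256$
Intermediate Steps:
$F{\left(V \right)} = 1 + V$
$F^{2}{\left(-17 \right)} = \left(1 - 17\right)^{2} = \left(-16\right)^{2} = 256$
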